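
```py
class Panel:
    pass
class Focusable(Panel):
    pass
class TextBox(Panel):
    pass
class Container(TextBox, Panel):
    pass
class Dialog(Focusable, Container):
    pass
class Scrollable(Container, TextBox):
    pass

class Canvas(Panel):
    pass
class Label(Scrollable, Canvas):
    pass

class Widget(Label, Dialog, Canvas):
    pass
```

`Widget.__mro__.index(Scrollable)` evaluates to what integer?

2

L[Widget] = Widget + merge(L[Label], L[Dialog], L[Canvas], [Label Dialog Canvas])
  take Label:  [Label Scrollable Container TextBox Canvas Panel object] + [Dialog Focusable Container TextBox Panel object] + [Canvas Panel object] + [Label Dialog Canvas]
  take Scrollable:  [Scrollable Container TextBox Canvas Panel object] + [Dialog Focusable Container TextBox Panel object] + [Canvas Panel object] + [Dialog Canvas]
  take Dialog:  [Container TextBox Canvas Panel object] + [Dialog Focusable Container TextBox Panel object] + [Canvas Panel object] + [Dialog Canvas]
  take Focusable:  [Container TextBox Canvas Panel object] + [Focusable Container TextBox Panel object] + [Canvas Panel object] + [Canvas]
  take Container:  [Container TextBox Canvas Panel object] + [Container TextBox Panel object] + [Canvas Panel object] + [Canvas]
  take TextBox:  [TextBox Canvas Panel object] + [TextBox Panel object] + [Canvas Panel object] + [Canvas]
  take Canvas:  [Canvas Panel object] + [Panel object] + [Canvas Panel object] + [Canvas]
  take Panel:  [Panel object] + [Panel object] + [Panel object]
  take object:  [object] + [object] + [object]
MRO: Widget Label Scrollable Dialog Focusable Container TextBox Canvas Panel object
Scrollable sits at index 2.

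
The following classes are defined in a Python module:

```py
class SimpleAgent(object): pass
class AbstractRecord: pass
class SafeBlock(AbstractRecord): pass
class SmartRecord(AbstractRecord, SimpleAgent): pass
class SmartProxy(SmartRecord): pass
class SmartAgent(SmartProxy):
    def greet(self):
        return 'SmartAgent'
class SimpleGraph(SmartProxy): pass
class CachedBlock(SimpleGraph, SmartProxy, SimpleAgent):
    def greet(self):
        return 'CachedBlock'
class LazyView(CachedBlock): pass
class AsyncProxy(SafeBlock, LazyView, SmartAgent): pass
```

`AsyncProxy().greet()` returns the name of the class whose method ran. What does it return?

CachedBlock

L[AsyncProxy] = AsyncProxy + merge(L[SafeBlock], L[LazyView], L[SmartAgent], [SafeBlock LazyView SmartAgent])
  take SafeBlock:  [SafeBlock AbstractRecord object] + [LazyView CachedBlock SimpleGraph SmartProxy SmartRecord AbstractRecord SimpleAgent object] + [SmartAgent SmartProxy SmartRecord AbstractRecord SimpleAgent object] + [SafeBlock LazyView SmartAgent]
  take LazyView:  [AbstractRecord object] + [LazyView CachedBlock SimpleGraph SmartProxy SmartRecord AbstractRecord SimpleAgent object] + [SmartAgent SmartProxy SmartRecord AbstractRecord SimpleAgent object] + [LazyView SmartAgent]
  take CachedBlock:  [AbstractRecord object] + [CachedBlock SimpleGraph SmartProxy SmartRecord AbstractRecord SimpleAgent object] + [SmartAgent SmartProxy SmartRecord AbstractRecord SimpleAgent object] + [SmartAgent]
  take SimpleGraph:  [AbstractRecord object] + [SimpleGraph SmartProxy SmartRecord AbstractRecord SimpleAgent object] + [SmartAgent SmartProxy SmartRecord AbstractRecord SimpleAgent object] + [SmartAgent]
  take SmartAgent:  [AbstractRecord object] + [SmartProxy SmartRecord AbstractRecord SimpleAgent object] + [SmartAgent SmartProxy SmartRecord AbstractRecord SimpleAgent object] + [SmartAgent]
  take SmartProxy:  [AbstractRecord object] + [SmartProxy SmartRecord AbstractRecord SimpleAgent object] + [SmartProxy SmartRecord AbstractRecord SimpleAgent object]
  take SmartRecord:  [AbstractRecord object] + [SmartRecord AbstractRecord SimpleAgent object] + [SmartRecord AbstractRecord SimpleAgent object]
  take AbstractRecord:  [AbstractRecord object] + [AbstractRecord SimpleAgent object] + [AbstractRecord SimpleAgent object]
  take SimpleAgent:  [object] + [SimpleAgent object] + [SimpleAgent object]
  take object:  [object] + [object] + [object]
MRO: AsyncProxy SafeBlock LazyView CachedBlock SimpleGraph SmartAgent SmartProxy SmartRecord AbstractRecord SimpleAgent object
greet is defined in: CachedBlock, SmartAgent. First along the MRO is CachedBlock.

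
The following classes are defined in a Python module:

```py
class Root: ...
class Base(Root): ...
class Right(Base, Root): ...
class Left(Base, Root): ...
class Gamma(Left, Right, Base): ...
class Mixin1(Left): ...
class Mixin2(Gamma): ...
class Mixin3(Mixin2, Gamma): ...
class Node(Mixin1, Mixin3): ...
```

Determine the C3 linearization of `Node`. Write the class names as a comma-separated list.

L[Node] = Node + merge(L[Mixin1], L[Mixin3], [Mixin1 Mixin3])
  take Mixin1:  [Mixin1 Left Base Root object] + [Mixin3 Mixin2 Gamma Left Right Base Root object] + [Mixin1 Mixin3]
  take Mixin3:  [Left Base Root object] + [Mixin3 Mixin2 Gamma Left Right Base Root object] + [Mixin3]
  take Mixin2:  [Left Base Root object] + [Mixin2 Gamma Left Right Base Root object]
  take Gamma:  [Left Base Root object] + [Gamma Left Right Base Root object]
  take Left:  [Left Base Root object] + [Left Right Base Root object]
  take Right:  [Base Root object] + [Right Base Root object]
  take Base:  [Base Root object] + [Base Root object]
  take Root:  [Root object] + [Root object]
  take object:  [object] + [object]

Node, Mixin1, Mixin3, Mixin2, Gamma, Left, Right, Base, Root, object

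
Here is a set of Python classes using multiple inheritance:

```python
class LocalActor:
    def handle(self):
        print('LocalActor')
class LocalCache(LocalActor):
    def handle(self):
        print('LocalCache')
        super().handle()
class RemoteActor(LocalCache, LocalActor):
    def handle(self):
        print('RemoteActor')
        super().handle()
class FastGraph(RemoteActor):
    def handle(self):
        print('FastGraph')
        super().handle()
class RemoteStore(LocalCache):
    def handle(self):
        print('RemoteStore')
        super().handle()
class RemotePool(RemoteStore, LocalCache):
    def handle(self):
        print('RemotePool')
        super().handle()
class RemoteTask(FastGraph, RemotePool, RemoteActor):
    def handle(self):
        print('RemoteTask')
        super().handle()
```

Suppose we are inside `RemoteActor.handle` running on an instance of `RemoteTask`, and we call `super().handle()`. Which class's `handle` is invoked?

RemoteStore

L[RemoteTask] = RemoteTask + merge(L[FastGraph], L[RemotePool], L[RemoteActor], [FastGraph RemotePool RemoteActor])
  take FastGraph:  [FastGraph RemoteActor LocalCache LocalActor object] + [RemotePool RemoteStore LocalCache LocalActor object] + [RemoteActor LocalCache LocalActor object] + [FastGraph RemotePool RemoteActor]
  take RemotePool:  [RemoteActor LocalCache LocalActor object] + [RemotePool RemoteStore LocalCache LocalActor object] + [RemoteActor LocalCache LocalActor object] + [RemotePool RemoteActor]
  take RemoteActor:  [RemoteActor LocalCache LocalActor object] + [RemoteStore LocalCache LocalActor object] + [RemoteActor LocalCache LocalActor object] + [RemoteActor]
  take RemoteStore:  [LocalCache LocalActor object] + [RemoteStore LocalCache LocalActor object] + [LocalCache LocalActor object]
  take LocalCache:  [LocalCache LocalActor object] + [LocalCache LocalActor object] + [LocalCache LocalActor object]
  take LocalActor:  [LocalActor object] + [LocalActor object] + [LocalActor object]
  take object:  [object] + [object] + [object]
MRO: RemoteTask FastGraph RemotePool RemoteActor RemoteStore LocalCache LocalActor object
super() in RemoteActor.handle on a RemoteTask instance goes to the class after RemoteActor in RemoteTask's MRO: RemoteStore.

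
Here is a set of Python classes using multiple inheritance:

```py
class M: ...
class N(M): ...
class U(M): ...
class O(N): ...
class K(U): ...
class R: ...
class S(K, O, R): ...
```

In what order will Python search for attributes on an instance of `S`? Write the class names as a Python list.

L[S] = S + merge(L[K], L[O], L[R], [K O R])
  take K:  [K U M object] + [O N M object] + [R object] + [K O R]
  take U:  [U M object] + [O N M object] + [R object] + [O R]
  take O:  [M object] + [O N M object] + [R object] + [O R]
  take N:  [M object] + [N M object] + [R object] + [R]
  take M:  [M object] + [M object] + [R object] + [R]
  take R:  [object] + [object] + [R object] + [R]
  take object:  [object] + [object] + [object]

[S, K, U, O, N, M, R, object]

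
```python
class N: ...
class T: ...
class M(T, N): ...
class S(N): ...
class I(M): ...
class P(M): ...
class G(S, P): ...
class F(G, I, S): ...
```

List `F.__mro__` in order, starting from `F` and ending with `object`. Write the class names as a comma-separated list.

L[F] = F + merge(L[G], L[I], L[S], [G I S])
  take G:  [G S P M T N object] + [I M T N object] + [S N object] + [G I S]
  take I:  [S P M T N object] + [I M T N object] + [S N object] + [I S]
  take S:  [S P M T N object] + [M T N object] + [S N object] + [S]
  take P:  [P M T N object] + [M T N object] + [N object]
  take M:  [M T N object] + [M T N object] + [N object]
  take T:  [T N object] + [T N object] + [N object]
  take N:  [N object] + [N object] + [N object]
  take object:  [object] + [object] + [object]

F, G, I, S, P, M, T, N, object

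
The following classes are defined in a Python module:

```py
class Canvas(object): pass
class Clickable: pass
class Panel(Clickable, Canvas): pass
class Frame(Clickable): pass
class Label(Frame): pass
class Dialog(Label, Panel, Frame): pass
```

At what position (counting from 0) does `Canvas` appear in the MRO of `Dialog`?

5

L[Dialog] = Dialog + merge(L[Label], L[Panel], L[Frame], [Label Panel Frame])
  take Label:  [Label Frame Clickable object] + [Panel Clickable Canvas object] + [Frame Clickable object] + [Label Panel Frame]
  take Panel:  [Frame Clickable object] + [Panel Clickable Canvas object] + [Frame Clickable object] + [Panel Frame]
  take Frame:  [Frame Clickable object] + [Clickable Canvas object] + [Frame Clickable object] + [Frame]
  take Clickable:  [Clickable object] + [Clickable Canvas object] + [Clickable object]
  take Canvas:  [object] + [Canvas object] + [object]
  take object:  [object] + [object] + [object]
MRO: Dialog Label Panel Frame Clickable Canvas object
Canvas sits at index 5.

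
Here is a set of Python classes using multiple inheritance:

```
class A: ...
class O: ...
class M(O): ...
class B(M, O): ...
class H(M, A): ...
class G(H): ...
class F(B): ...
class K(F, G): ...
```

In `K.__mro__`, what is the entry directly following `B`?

L[K] = K + merge(L[F], L[G], [F G])
  take F:  [F B M O object] + [G H M O A object] + [F G]
  take B:  [B M O object] + [G H M O A object] + [G]
  take G:  [M O object] + [G H M O A object] + [G]
  take H:  [M O object] + [H M O A object]
  take M:  [M O object] + [M O A object]
  take O:  [O object] + [O A object]
  take A:  [object] + [A object]
  take object:  [object] + [object]
MRO: K F B G H M O A object
B is at position 2; next is G.

G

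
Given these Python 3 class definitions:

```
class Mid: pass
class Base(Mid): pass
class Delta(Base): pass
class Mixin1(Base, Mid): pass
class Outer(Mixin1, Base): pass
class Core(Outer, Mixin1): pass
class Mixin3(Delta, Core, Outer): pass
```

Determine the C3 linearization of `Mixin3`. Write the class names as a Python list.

L[Mixin3] = Mixin3 + merge(L[Delta], L[Core], L[Outer], [Delta Core Outer])
  take Delta:  [Delta Base Mid object] + [Core Outer Mixin1 Base Mid object] + [Outer Mixin1 Base Mid object] + [Delta Core Outer]
  take Core:  [Base Mid object] + [Core Outer Mixin1 Base Mid object] + [Outer Mixin1 Base Mid object] + [Core Outer]
  take Outer:  [Base Mid object] + [Outer Mixin1 Base Mid object] + [Outer Mixin1 Base Mid object] + [Outer]
  take Mixin1:  [Base Mid object] + [Mixin1 Base Mid object] + [Mixin1 Base Mid object]
  take Base:  [Base Mid object] + [Base Mid object] + [Base Mid object]
  take Mid:  [Mid object] + [Mid object] + [Mid object]
  take object:  [object] + [object] + [object]

[Mixin3, Delta, Core, Outer, Mixin1, Base, Mid, object]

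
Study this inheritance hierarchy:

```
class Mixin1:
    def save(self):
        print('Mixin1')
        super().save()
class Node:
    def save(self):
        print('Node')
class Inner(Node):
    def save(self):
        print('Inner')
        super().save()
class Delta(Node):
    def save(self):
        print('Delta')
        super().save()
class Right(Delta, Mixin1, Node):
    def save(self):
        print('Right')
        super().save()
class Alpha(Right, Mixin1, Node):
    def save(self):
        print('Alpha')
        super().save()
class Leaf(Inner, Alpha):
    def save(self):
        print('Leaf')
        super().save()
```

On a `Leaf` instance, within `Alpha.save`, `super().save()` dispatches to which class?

L[Leaf] = Leaf + merge(L[Inner], L[Alpha], [Inner Alpha])
  take Inner:  [Inner Node object] + [Alpha Right Delta Mixin1 Node object] + [Inner Alpha]
  take Alpha:  [Node object] + [Alpha Right Delta Mixin1 Node object] + [Alpha]
  take Right:  [Node object] + [Right Delta Mixin1 Node object]
  take Delta:  [Node object] + [Delta Mixin1 Node object]
  take Mixin1:  [Node object] + [Mixin1 Node object]
  take Node:  [Node object] + [Node object]
  take object:  [object] + [object]
MRO: Leaf Inner Alpha Right Delta Mixin1 Node object
super() in Alpha.save on a Leaf instance goes to the class after Alpha in Leaf's MRO: Right.

Right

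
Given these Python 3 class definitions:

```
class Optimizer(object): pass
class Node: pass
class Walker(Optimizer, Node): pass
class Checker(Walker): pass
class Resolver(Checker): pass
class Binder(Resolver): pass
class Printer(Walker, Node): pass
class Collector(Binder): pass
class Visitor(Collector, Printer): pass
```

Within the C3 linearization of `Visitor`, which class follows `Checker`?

Printer

L[Visitor] = Visitor + merge(L[Collector], L[Printer], [Collector Printer])
  take Collector:  [Collector Binder Resolver Checker Walker Optimizer Node object] + [Printer Walker Optimizer Node object] + [Collector Printer]
  take Binder:  [Binder Resolver Checker Walker Optimizer Node object] + [Printer Walker Optimizer Node object] + [Printer]
  take Resolver:  [Resolver Checker Walker Optimizer Node object] + [Printer Walker Optimizer Node object] + [Printer]
  take Checker:  [Checker Walker Optimizer Node object] + [Printer Walker Optimizer Node object] + [Printer]
  take Printer:  [Walker Optimizer Node object] + [Printer Walker Optimizer Node object] + [Printer]
  take Walker:  [Walker Optimizer Node object] + [Walker Optimizer Node object]
  take Optimizer:  [Optimizer Node object] + [Optimizer Node object]
  take Node:  [Node object] + [Node object]
  take object:  [object] + [object]
MRO: Visitor Collector Binder Resolver Checker Printer Walker Optimizer Node object
Checker is at position 4; next is Printer.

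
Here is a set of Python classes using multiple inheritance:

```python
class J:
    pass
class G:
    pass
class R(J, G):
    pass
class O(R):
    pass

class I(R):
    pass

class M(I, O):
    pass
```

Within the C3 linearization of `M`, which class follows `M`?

I

L[M] = M + merge(L[I], L[O], [I O])
  take I:  [I R J G object] + [O R J G object] + [I O]
  take O:  [R J G object] + [O R J G object] + [O]
  take R:  [R J G object] + [R J G object]
  take J:  [J G object] + [J G object]
  take G:  [G object] + [G object]
  take object:  [object] + [object]
MRO: M I O R J G object
M is at position 0; next is I.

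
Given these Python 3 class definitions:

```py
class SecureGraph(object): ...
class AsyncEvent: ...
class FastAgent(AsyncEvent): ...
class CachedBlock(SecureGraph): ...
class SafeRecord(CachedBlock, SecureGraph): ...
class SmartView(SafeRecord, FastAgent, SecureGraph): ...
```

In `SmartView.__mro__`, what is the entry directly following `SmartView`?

SafeRecord

L[SmartView] = SmartView + merge(L[SafeRecord], L[FastAgent], L[SecureGraph], [SafeRecord FastAgent SecureGraph])
  take SafeRecord:  [SafeRecord CachedBlock SecureGraph object] + [FastAgent AsyncEvent object] + [SecureGraph object] + [SafeRecord FastAgent SecureGraph]
  take CachedBlock:  [CachedBlock SecureGraph object] + [FastAgent AsyncEvent object] + [SecureGraph object] + [FastAgent SecureGraph]
  take FastAgent:  [SecureGraph object] + [FastAgent AsyncEvent object] + [SecureGraph object] + [FastAgent SecureGraph]
  take SecureGraph:  [SecureGraph object] + [AsyncEvent object] + [SecureGraph object] + [SecureGraph]
  take AsyncEvent:  [object] + [AsyncEvent object] + [object]
  take object:  [object] + [object] + [object]
MRO: SmartView SafeRecord CachedBlock FastAgent SecureGraph AsyncEvent object
SmartView is at position 0; next is SafeRecord.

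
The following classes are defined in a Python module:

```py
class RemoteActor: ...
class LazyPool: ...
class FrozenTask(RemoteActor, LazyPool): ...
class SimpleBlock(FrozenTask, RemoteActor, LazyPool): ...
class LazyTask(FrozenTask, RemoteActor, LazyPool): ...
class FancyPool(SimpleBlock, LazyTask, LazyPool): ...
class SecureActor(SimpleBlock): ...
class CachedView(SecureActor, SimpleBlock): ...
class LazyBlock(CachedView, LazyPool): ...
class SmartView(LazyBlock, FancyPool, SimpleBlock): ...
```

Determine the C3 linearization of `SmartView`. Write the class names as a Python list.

L[SmartView] = SmartView + merge(L[LazyBlock], L[FancyPool], L[SimpleBlock], [LazyBlock FancyPool SimpleBlock])
  take LazyBlock:  [LazyBlock CachedView SecureActor SimpleBlock FrozenTask RemoteActor LazyPool object] + [FancyPool SimpleBlock LazyTask FrozenTask RemoteActor LazyPool object] + [SimpleBlock FrozenTask RemoteActor LazyPool object] + [LazyBlock FancyPool SimpleBlock]
  take CachedView:  [CachedView SecureActor SimpleBlock FrozenTask RemoteActor LazyPool object] + [FancyPool SimpleBlock LazyTask FrozenTask RemoteActor LazyPool object] + [SimpleBlock FrozenTask RemoteActor LazyPool object] + [FancyPool SimpleBlock]
  take SecureActor:  [SecureActor SimpleBlock FrozenTask RemoteActor LazyPool object] + [FancyPool SimpleBlock LazyTask FrozenTask RemoteActor LazyPool object] + [SimpleBlock FrozenTask RemoteActor LazyPool object] + [FancyPool SimpleBlock]
  take FancyPool:  [SimpleBlock FrozenTask RemoteActor LazyPool object] + [FancyPool SimpleBlock LazyTask FrozenTask RemoteActor LazyPool object] + [SimpleBlock FrozenTask RemoteActor LazyPool object] + [FancyPool SimpleBlock]
  take SimpleBlock:  [SimpleBlock FrozenTask RemoteActor LazyPool object] + [SimpleBlock LazyTask FrozenTask RemoteActor LazyPool object] + [SimpleBlock FrozenTask RemoteActor LazyPool object] + [SimpleBlock]
  take LazyTask:  [FrozenTask RemoteActor LazyPool object] + [LazyTask FrozenTask RemoteActor LazyPool object] + [FrozenTask RemoteActor LazyPool object]
  take FrozenTask:  [FrozenTask RemoteActor LazyPool object] + [FrozenTask RemoteActor LazyPool object] + [FrozenTask RemoteActor LazyPool object]
  take RemoteActor:  [RemoteActor LazyPool object] + [RemoteActor LazyPool object] + [RemoteActor LazyPool object]
  take LazyPool:  [LazyPool object] + [LazyPool object] + [LazyPool object]
  take object:  [object] + [object] + [object]

[SmartView, LazyBlock, CachedView, SecureActor, FancyPool, SimpleBlock, LazyTask, FrozenTask, RemoteActor, LazyPool, object]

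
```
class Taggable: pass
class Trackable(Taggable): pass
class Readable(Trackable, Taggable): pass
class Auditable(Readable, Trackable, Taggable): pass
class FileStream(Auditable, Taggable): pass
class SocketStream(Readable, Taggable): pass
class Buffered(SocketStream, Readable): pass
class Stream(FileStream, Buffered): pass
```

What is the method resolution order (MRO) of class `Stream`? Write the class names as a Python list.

L[Stream] = Stream + merge(L[FileStream], L[Buffered], [FileStream Buffered])
  take FileStream:  [FileStream Auditable Readable Trackable Taggable object] + [Buffered SocketStream Readable Trackable Taggable object] + [FileStream Buffered]
  take Auditable:  [Auditable Readable Trackable Taggable object] + [Buffered SocketStream Readable Trackable Taggable object] + [Buffered]
  take Buffered:  [Readable Trackable Taggable object] + [Buffered SocketStream Readable Trackable Taggable object] + [Buffered]
  take SocketStream:  [Readable Trackable Taggable object] + [SocketStream Readable Trackable Taggable object]
  take Readable:  [Readable Trackable Taggable object] + [Readable Trackable Taggable object]
  take Trackable:  [Trackable Taggable object] + [Trackable Taggable object]
  take Taggable:  [Taggable object] + [Taggable object]
  take object:  [object] + [object]

[Stream, FileStream, Auditable, Buffered, SocketStream, Readable, Trackable, Taggable, object]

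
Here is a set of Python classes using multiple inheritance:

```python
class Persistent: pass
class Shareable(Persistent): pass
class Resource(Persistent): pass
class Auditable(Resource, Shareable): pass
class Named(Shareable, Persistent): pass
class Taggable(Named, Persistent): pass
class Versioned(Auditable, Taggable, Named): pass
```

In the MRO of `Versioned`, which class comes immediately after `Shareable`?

Persistent

L[Versioned] = Versioned + merge(L[Auditable], L[Taggable], L[Named], [Auditable Taggable Named])
  take Auditable:  [Auditable Resource Shareable Persistent object] + [Taggable Named Shareable Persistent object] + [Named Shareable Persistent object] + [Auditable Taggable Named]
  take Resource:  [Resource Shareable Persistent object] + [Taggable Named Shareable Persistent object] + [Named Shareable Persistent object] + [Taggable Named]
  take Taggable:  [Shareable Persistent object] + [Taggable Named Shareable Persistent object] + [Named Shareable Persistent object] + [Taggable Named]
  take Named:  [Shareable Persistent object] + [Named Shareable Persistent object] + [Named Shareable Persistent object] + [Named]
  take Shareable:  [Shareable Persistent object] + [Shareable Persistent object] + [Shareable Persistent object]
  take Persistent:  [Persistent object] + [Persistent object] + [Persistent object]
  take object:  [object] + [object] + [object]
MRO: Versioned Auditable Resource Taggable Named Shareable Persistent object
Shareable is at position 5; next is Persistent.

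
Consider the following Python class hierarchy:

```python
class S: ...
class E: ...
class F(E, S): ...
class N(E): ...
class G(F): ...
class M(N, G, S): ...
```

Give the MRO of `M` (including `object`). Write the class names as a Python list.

L[M] = M + merge(L[N], L[G], L[S], [N G S])
  take N:  [N E object] + [G F E S object] + [S object] + [N G S]
  take G:  [E object] + [G F E S object] + [S object] + [G S]
  take F:  [E object] + [F E S object] + [S object] + [S]
  take E:  [E object] + [E S object] + [S object] + [S]
  take S:  [object] + [S object] + [S object] + [S]
  take object:  [object] + [object] + [object]

[M, N, G, F, E, S, object]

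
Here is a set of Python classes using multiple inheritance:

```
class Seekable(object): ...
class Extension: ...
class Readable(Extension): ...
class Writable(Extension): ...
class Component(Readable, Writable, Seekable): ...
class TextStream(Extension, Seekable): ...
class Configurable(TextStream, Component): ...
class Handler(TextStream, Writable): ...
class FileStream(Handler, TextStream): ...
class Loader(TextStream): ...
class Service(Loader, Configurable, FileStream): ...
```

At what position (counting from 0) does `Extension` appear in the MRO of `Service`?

L[Service] = Service + merge(L[Loader], L[Configurable], L[FileStream], [Loader Configurable FileStream])
  take Loader:  [Loader TextStream Extension Seekable object] + [Configurable TextStream Component Readable Writable Extension Seekable object] + [FileStream Handler TextStream Writable Extension Seekable object] + [Loader Configurable FileStream]
  take Configurable:  [TextStream Extension Seekable object] + [Configurable TextStream Component Readable Writable Extension Seekable object] + [FileStream Handler TextStream Writable Extension Seekable object] + [Configurable FileStream]
  take FileStream:  [TextStream Extension Seekable object] + [TextStream Component Readable Writable Extension Seekable object] + [FileStream Handler TextStream Writable Extension Seekable object] + [FileStream]
  take Handler:  [TextStream Extension Seekable object] + [TextStream Component Readable Writable Extension Seekable object] + [Handler TextStream Writable Extension Seekable object]
  take TextStream:  [TextStream Extension Seekable object] + [TextStream Component Readable Writable Extension Seekable object] + [TextStream Writable Extension Seekable object]
  take Component:  [Extension Seekable object] + [Component Readable Writable Extension Seekable object] + [Writable Extension Seekable object]
  take Readable:  [Extension Seekable object] + [Readable Writable Extension Seekable object] + [Writable Extension Seekable object]
  take Writable:  [Extension Seekable object] + [Writable Extension Seekable object] + [Writable Extension Seekable object]
  take Extension:  [Extension Seekable object] + [Extension Seekable object] + [Extension Seekable object]
  take Seekable:  [Seekable object] + [Seekable object] + [Seekable object]
  take object:  [object] + [object] + [object]
MRO: Service Loader Configurable FileStream Handler TextStream Component Readable Writable Extension Seekable object
Extension sits at index 9.

9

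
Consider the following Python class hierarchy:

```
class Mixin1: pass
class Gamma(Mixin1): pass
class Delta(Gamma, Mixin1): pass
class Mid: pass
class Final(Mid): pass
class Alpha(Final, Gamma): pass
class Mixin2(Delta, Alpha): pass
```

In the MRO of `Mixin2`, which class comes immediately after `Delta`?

L[Mixin2] = Mixin2 + merge(L[Delta], L[Alpha], [Delta Alpha])
  take Delta:  [Delta Gamma Mixin1 object] + [Alpha Final Mid Gamma Mixin1 object] + [Delta Alpha]
  take Alpha:  [Gamma Mixin1 object] + [Alpha Final Mid Gamma Mixin1 object] + [Alpha]
  take Final:  [Gamma Mixin1 object] + [Final Mid Gamma Mixin1 object]
  take Mid:  [Gamma Mixin1 object] + [Mid Gamma Mixin1 object]
  take Gamma:  [Gamma Mixin1 object] + [Gamma Mixin1 object]
  take Mixin1:  [Mixin1 object] + [Mixin1 object]
  take object:  [object] + [object]
MRO: Mixin2 Delta Alpha Final Mid Gamma Mixin1 object
Delta is at position 1; next is Alpha.

Alpha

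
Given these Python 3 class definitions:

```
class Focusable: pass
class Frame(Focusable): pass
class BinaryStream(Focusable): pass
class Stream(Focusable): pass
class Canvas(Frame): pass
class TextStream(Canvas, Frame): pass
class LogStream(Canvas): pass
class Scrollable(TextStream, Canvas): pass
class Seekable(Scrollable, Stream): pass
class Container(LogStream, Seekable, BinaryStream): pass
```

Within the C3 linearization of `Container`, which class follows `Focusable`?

object

L[Container] = Container + merge(L[LogStream], L[Seekable], L[BinaryStream], [LogStream Seekable BinaryStream])
  take LogStream:  [LogStream Canvas Frame Focusable object] + [Seekable Scrollable TextStream Canvas Frame Stream Focusable object] + [BinaryStream Focusable object] + [LogStream Seekable BinaryStream]
  take Seekable:  [Canvas Frame Focusable object] + [Seekable Scrollable TextStream Canvas Frame Stream Focusable object] + [BinaryStream Focusable object] + [Seekable BinaryStream]
  take Scrollable:  [Canvas Frame Focusable object] + [Scrollable TextStream Canvas Frame Stream Focusable object] + [BinaryStream Focusable object] + [BinaryStream]
  take TextStream:  [Canvas Frame Focusable object] + [TextStream Canvas Frame Stream Focusable object] + [BinaryStream Focusable object] + [BinaryStream]
  take Canvas:  [Canvas Frame Focusable object] + [Canvas Frame Stream Focusable object] + [BinaryStream Focusable object] + [BinaryStream]
  take Frame:  [Frame Focusable object] + [Frame Stream Focusable object] + [BinaryStream Focusable object] + [BinaryStream]
  take Stream:  [Focusable object] + [Stream Focusable object] + [BinaryStream Focusable object] + [BinaryStream]
  take BinaryStream:  [Focusable object] + [Focusable object] + [BinaryStream Focusable object] + [BinaryStream]
  take Focusable:  [Focusable object] + [Focusable object] + [Focusable object]
  take object:  [object] + [object] + [object]
MRO: Container LogStream Seekable Scrollable TextStream Canvas Frame Stream BinaryStream Focusable object
Focusable is at position 9; next is object.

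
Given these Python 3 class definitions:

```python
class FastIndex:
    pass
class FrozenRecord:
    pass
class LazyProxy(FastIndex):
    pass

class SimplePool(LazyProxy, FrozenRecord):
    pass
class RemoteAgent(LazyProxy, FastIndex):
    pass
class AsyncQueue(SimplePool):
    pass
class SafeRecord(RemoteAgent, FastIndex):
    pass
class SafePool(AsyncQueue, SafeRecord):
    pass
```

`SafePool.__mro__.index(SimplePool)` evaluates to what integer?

L[SafePool] = SafePool + merge(L[AsyncQueue], L[SafeRecord], [AsyncQueue SafeRecord])
  take AsyncQueue:  [AsyncQueue SimplePool LazyProxy FastIndex FrozenRecord object] + [SafeRecord RemoteAgent LazyProxy FastIndex object] + [AsyncQueue SafeRecord]
  take SimplePool:  [SimplePool LazyProxy FastIndex FrozenRecord object] + [SafeRecord RemoteAgent LazyProxy FastIndex object] + [SafeRecord]
  take SafeRecord:  [LazyProxy FastIndex FrozenRecord object] + [SafeRecord RemoteAgent LazyProxy FastIndex object] + [SafeRecord]
  take RemoteAgent:  [LazyProxy FastIndex FrozenRecord object] + [RemoteAgent LazyProxy FastIndex object]
  take LazyProxy:  [LazyProxy FastIndex FrozenRecord object] + [LazyProxy FastIndex object]
  take FastIndex:  [FastIndex FrozenRecord object] + [FastIndex object]
  take FrozenRecord:  [FrozenRecord object] + [object]
  take object:  [object] + [object]
MRO: SafePool AsyncQueue SimplePool SafeRecord RemoteAgent LazyProxy FastIndex FrozenRecord object
SimplePool sits at index 2.

2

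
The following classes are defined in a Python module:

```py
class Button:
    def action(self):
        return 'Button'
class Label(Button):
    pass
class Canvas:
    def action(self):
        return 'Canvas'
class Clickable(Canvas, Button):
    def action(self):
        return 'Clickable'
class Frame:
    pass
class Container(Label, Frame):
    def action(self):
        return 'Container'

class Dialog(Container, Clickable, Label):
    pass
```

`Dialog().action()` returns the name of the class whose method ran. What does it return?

Container

L[Dialog] = Dialog + merge(L[Container], L[Clickable], L[Label], [Container Clickable Label])
  take Container:  [Container Label Button Frame object] + [Clickable Canvas Button object] + [Label Button object] + [Container Clickable Label]
  take Clickable:  [Label Button Frame object] + [Clickable Canvas Button object] + [Label Button object] + [Clickable Label]
  take Label:  [Label Button Frame object] + [Canvas Button object] + [Label Button object] + [Label]
  take Canvas:  [Button Frame object] + [Canvas Button object] + [Button object]
  take Button:  [Button Frame object] + [Button object] + [Button object]
  take Frame:  [Frame object] + [object] + [object]
  take object:  [object] + [object] + [object]
MRO: Dialog Container Clickable Label Canvas Button Frame object
action is defined in: Button, Canvas, Clickable, Container. First along the MRO is Container.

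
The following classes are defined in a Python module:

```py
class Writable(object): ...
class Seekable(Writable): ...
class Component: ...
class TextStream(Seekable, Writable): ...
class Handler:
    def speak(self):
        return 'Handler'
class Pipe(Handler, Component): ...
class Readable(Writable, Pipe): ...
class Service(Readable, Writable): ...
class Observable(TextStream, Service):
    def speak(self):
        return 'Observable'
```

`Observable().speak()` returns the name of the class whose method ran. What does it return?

L[Observable] = Observable + merge(L[TextStream], L[Service], [TextStream Service])
  take TextStream:  [TextStream Seekable Writable object] + [Service Readable Writable Pipe Handler Component object] + [TextStream Service]
  take Seekable:  [Seekable Writable object] + [Service Readable Writable Pipe Handler Component object] + [Service]
  take Service:  [Writable object] + [Service Readable Writable Pipe Handler Component object] + [Service]
  take Readable:  [Writable object] + [Readable Writable Pipe Handler Component object]
  take Writable:  [Writable object] + [Writable Pipe Handler Component object]
  take Pipe:  [object] + [Pipe Handler Component object]
  take Handler:  [object] + [Handler Component object]
  take Component:  [object] + [Component object]
  take object:  [object] + [object]
MRO: Observable TextStream Seekable Service Readable Writable Pipe Handler Component object
speak is defined in: Handler, Observable. First along the MRO is Observable.

Observable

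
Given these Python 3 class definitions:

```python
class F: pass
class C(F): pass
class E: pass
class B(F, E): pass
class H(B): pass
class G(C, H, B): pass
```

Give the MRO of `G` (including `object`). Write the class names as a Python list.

[G, C, H, B, F, E, object]

L[G] = G + merge(L[C], L[H], L[B], [C H B])
  take C:  [C F object] + [H B F E object] + [B F E object] + [C H B]
  take H:  [F object] + [H B F E object] + [B F E object] + [H B]
  take B:  [F object] + [B F E object] + [B F E object] + [B]
  take F:  [F object] + [F E object] + [F E object]
  take E:  [object] + [E object] + [E object]
  take object:  [object] + [object] + [object]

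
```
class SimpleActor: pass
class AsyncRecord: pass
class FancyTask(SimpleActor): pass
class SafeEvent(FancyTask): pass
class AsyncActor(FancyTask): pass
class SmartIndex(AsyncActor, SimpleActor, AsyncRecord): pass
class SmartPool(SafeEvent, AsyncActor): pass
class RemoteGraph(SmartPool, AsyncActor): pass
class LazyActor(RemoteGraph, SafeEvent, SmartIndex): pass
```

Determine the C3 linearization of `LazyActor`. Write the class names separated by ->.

L[LazyActor] = LazyActor + merge(L[RemoteGraph], L[SafeEvent], L[SmartIndex], [RemoteGraph SafeEvent SmartIndex])
  take RemoteGraph:  [RemoteGraph SmartPool SafeEvent AsyncActor FancyTask SimpleActor object] + [SafeEvent FancyTask SimpleActor object] + [SmartIndex AsyncActor FancyTask SimpleActor AsyncRecord object] + [RemoteGraph SafeEvent SmartIndex]
  take SmartPool:  [SmartPool SafeEvent AsyncActor FancyTask SimpleActor object] + [SafeEvent FancyTask SimpleActor object] + [SmartIndex AsyncActor FancyTask SimpleActor AsyncRecord object] + [SafeEvent SmartIndex]
  take SafeEvent:  [SafeEvent AsyncActor FancyTask SimpleActor object] + [SafeEvent FancyTask SimpleActor object] + [SmartIndex AsyncActor FancyTask SimpleActor AsyncRecord object] + [SafeEvent SmartIndex]
  take SmartIndex:  [AsyncActor FancyTask SimpleActor object] + [FancyTask SimpleActor object] + [SmartIndex AsyncActor FancyTask SimpleActor AsyncRecord object] + [SmartIndex]
  take AsyncActor:  [AsyncActor FancyTask SimpleActor object] + [FancyTask SimpleActor object] + [AsyncActor FancyTask SimpleActor AsyncRecord object]
  take FancyTask:  [FancyTask SimpleActor object] + [FancyTask SimpleActor object] + [FancyTask SimpleActor AsyncRecord object]
  take SimpleActor:  [SimpleActor object] + [SimpleActor object] + [SimpleActor AsyncRecord object]
  take AsyncRecord:  [object] + [object] + [AsyncRecord object]
  take object:  [object] + [object] + [object]

LazyActor -> RemoteGraph -> SmartPool -> SafeEvent -> SmartIndex -> AsyncActor -> FancyTask -> SimpleActor -> AsyncRecord -> object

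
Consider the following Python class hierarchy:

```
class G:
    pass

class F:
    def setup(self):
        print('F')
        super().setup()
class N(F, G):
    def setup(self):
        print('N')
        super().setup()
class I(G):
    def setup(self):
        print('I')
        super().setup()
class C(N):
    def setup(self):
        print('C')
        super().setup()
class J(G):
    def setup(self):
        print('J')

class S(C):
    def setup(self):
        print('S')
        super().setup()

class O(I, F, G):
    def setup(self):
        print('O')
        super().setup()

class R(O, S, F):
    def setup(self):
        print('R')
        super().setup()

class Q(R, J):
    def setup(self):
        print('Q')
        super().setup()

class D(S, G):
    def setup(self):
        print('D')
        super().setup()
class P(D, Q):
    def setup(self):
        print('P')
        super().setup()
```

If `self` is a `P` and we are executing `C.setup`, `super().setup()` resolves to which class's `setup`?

N

L[P] = P + merge(L[D], L[Q], [D Q])
  take D:  [D S C N F G object] + [Q R O I S C N F J G object] + [D Q]
  take Q:  [S C N F G object] + [Q R O I S C N F J G object] + [Q]
  take R:  [S C N F G object] + [R O I S C N F J G object]
  take O:  [S C N F G object] + [O I S C N F J G object]
  take I:  [S C N F G object] + [I S C N F J G object]
  take S:  [S C N F G object] + [S C N F J G object]
  take C:  [C N F G object] + [C N F J G object]
  take N:  [N F G object] + [N F J G object]
  take F:  [F G object] + [F J G object]
  take J:  [G object] + [J G object]
  take G:  [G object] + [G object]
  take object:  [object] + [object]
MRO: P D Q R O I S C N F J G object
super() in C.setup on a P instance goes to the class after C in P's MRO: N.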